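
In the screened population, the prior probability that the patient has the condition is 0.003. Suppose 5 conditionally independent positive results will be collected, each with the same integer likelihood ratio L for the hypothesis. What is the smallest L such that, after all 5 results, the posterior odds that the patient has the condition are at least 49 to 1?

7

Prior odds = 0.003/0.997 = 3/997.
Target odds = 49.
Need L⁵ ≥ 49 ÷ (3/997) = 48853/3.
6⁵ = 7776 < 48853/3 ≤ 16807 = 7⁵, so L = 7.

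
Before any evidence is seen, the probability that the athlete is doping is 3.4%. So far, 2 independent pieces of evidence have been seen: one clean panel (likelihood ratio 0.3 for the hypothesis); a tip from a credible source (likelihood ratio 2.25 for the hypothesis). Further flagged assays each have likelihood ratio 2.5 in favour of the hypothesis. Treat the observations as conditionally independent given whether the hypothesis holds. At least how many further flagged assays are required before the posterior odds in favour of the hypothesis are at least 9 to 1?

Prior odds = 0.034/0.966 = 17/483.
Combined Bayes factor of the evidence already in hand = 0.3 × 2.25 = 0.675.
Odds after that evidence = (17/483) × 0.675 = 153/6440.
Target odds = 9.
Need 2.5ⁿ ≥ 9 ÷ (153/6440) = 6440/17.
2.5⁶ = 244.140625 falls short of 6440/17 but 2.5⁷ = 610.3515625 reaches it, so n = 7.

7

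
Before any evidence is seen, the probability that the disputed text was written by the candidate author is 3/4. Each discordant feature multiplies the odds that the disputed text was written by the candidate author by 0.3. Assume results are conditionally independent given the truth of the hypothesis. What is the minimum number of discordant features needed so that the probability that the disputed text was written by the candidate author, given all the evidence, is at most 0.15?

3

Prior odds = 0.75/0.25 = 3.
Likelihood ratio per discordant feature = 0.3.
Target posterior odds = 0.15/0.85 = 3/17.
Need 3 × 0.3ⁿ ≤ 3/17, i.e. 0.3ⁿ ≤ 1/17.
0.3² = 0.09 is still above 1/17 but 0.3³ = 0.027 is at or below it, so n = 3.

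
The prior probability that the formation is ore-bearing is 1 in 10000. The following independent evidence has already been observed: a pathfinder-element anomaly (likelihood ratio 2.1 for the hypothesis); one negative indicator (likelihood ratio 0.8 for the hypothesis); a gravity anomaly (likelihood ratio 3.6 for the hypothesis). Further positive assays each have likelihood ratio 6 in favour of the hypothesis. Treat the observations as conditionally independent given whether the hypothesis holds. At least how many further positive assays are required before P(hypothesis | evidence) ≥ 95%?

6

Prior odds = 0.0001/0.9999 = 1/9999.
Combined Bayes factor of the evidence already in hand = 2.1 × 0.8 × 3.6 = 6.048.
Odds after that evidence = (1/9999) × 6.048 = 84/138875.
Target odds = 0.95/0.05 = 19.
Need 6ⁿ ≥ 19 ÷ (84/138875) = 2638625/84.
6⁵ = 7776 falls short of 2638625/84 but 6⁶ = 46656 reaches it, so n = 6.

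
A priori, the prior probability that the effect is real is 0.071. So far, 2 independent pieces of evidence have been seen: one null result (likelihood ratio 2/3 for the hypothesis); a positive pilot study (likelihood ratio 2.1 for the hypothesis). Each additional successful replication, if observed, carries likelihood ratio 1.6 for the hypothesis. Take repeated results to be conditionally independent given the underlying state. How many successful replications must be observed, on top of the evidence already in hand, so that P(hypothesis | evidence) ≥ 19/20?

Prior odds = 0.071/0.929 = 71/929.
Combined Bayes factor of the evidence already in hand = (2/3) × 2.1 = 1.4.
Odds after that evidence = (71/929) × 1.4 = 497/4645.
Target odds = 0.95/0.05 = 19.
Need 1.6ⁿ ≥ 19 ÷ (497/4645) = 88255/497.
1.6¹¹ ≈175.922 falls short of 88255/497 but 1.6¹² ≈281.475 reaches it, so n = 12.

12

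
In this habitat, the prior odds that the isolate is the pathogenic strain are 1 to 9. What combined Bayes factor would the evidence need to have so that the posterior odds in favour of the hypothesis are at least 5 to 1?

45

Prior odds = 1/9.
Target odds = 5.
Required Bayes factor = 5 ÷ (1/9) = 45.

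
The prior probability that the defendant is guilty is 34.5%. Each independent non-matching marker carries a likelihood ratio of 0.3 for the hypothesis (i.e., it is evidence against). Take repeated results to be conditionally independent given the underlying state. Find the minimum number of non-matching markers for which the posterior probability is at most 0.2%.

Prior odds = 0.345/0.655 = 69/131.
Likelihood ratio per non-matching marker = 0.3.
Target odds: 0.002 ÷ 0.998 = 1/499.
Need (69/131) × 0.3ⁿ ≤ 1/499, i.e. 0.3ⁿ ≤ 131/34431.
0.3⁴ = 0.0081 is still above 131/34431 but 0.3⁵ = 243/100000 is at or below it, so n = 5.

5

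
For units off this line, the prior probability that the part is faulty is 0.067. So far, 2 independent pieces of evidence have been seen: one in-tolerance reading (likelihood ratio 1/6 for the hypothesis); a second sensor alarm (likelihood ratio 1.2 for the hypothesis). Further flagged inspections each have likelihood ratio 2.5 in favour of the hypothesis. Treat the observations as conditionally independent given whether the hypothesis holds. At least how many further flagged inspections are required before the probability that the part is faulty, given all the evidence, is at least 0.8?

7

Prior odds = 0.067/0.933 = 67/933.
Combined Bayes factor of the evidence already in hand = (1/6) × 1.2 = 0.2.
Odds after that evidence = (67/933) × 0.2 = 67/4665.
Target odds = 0.8/0.2 = 4.
Need 2.5ⁿ ≥ 4 ÷ (67/4665) = 18660/67.
2.5⁶ = 244.140625 falls short of 18660/67 but 2.5⁷ = 610.3515625 reaches it, so n = 7.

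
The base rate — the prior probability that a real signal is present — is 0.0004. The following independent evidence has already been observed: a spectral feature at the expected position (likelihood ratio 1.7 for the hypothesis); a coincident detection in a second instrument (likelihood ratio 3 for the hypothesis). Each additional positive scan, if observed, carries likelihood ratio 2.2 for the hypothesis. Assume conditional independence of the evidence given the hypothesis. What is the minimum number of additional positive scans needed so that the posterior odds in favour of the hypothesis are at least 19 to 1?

Prior odds = 0.0004/0.9996 = 1/2499.
Combined Bayes factor of the evidence already in hand = 1.7 × 3 = 5.1.
Odds after that evidence = (1/2499) × 5.1 = 1/490.
Target odds = 19.
Need 2.2ⁿ ≥ 19 ÷ (1/490) = 9310.
2.2¹¹ ≈5843.18 falls short of 9310 but 2.2¹² ≈12855 reaches it, so n = 12.

12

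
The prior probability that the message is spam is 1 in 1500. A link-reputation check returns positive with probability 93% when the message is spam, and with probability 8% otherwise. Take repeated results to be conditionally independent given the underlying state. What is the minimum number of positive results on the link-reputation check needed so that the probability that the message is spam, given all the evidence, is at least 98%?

5

Prior odds = (1/1500)/(1499/1500) = 1/1499.
Likelihood ratio of a positive result = 0.93/0.08 = 11.625.
Target posterior odds = 0.98/0.02 = 49.
Need (1/1499) × 11.625ⁿ ≥ 49, i.e. 11.625ⁿ ≥ 73451.
11.625⁴ = 74805201/4096 falls short of 73451 but 11.625⁵ ≈212307 reaches it, so n = 5.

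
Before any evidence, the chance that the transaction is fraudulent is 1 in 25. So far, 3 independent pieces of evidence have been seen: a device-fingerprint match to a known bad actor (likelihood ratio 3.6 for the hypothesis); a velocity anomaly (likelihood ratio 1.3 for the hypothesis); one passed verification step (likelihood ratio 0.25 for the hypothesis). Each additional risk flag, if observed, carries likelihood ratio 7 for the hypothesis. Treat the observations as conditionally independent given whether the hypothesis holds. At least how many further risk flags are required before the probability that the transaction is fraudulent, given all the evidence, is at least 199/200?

5

Prior odds = 0.04/0.96 = 1/24.
Combined Bayes factor of the evidence already in hand = 3.6 × 1.3 × 0.25 = 1.17.
Odds after that evidence = (1/24) × 1.17 = 0.04875.
Target odds = 0.995/0.005 = 199.
Need 7ⁿ ≥ 199 ÷ 0.04875 = 159200/39.
7⁴ = 2401 falls short of 159200/39 but 7⁵ = 16807 reaches it, so n = 5.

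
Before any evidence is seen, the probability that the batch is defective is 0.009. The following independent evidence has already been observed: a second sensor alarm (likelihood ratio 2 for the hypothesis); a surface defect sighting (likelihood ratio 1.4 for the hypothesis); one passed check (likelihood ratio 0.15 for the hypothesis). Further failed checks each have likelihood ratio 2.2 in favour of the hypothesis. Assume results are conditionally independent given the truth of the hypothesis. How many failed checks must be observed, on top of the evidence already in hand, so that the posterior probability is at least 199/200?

14

Prior odds = 0.009/0.991 = 9/991.
Combined Bayes factor of the evidence already in hand = 2 × 1.4 × 0.15 = 0.42.
Odds after that evidence = (9/991) × 0.42 = 189/49550.
Target odds = 0.995/0.005 = 199.
Need 2.2ⁿ ≥ 199 ÷ (189/49550) = 9860450/189.
2.2¹³ ≈28281 falls short of 9860450/189 but 2.2¹⁴ ≈62218.2 reaches it, so n = 14.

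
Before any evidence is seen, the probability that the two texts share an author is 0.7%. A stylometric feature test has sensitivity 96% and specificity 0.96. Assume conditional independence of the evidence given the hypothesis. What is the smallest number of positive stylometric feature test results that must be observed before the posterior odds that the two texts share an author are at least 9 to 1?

3

Prior odds = 0.007/0.993 = 7/993.
False-positive rate = 1 − 0.96 = 0.04; likelihood ratio of a positive = 0.96/0.04 = 24.
Target odds = 9.
Require 24ⁿ ≥ 9 ÷ (7/993) = 8937/7.
24² = 576 falls short of 8937/7 but 24³ = 13824 reaches it, so n = 3.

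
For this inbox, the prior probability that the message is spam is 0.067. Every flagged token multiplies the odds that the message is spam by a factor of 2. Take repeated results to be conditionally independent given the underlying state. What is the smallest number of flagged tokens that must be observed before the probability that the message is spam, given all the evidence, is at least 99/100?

11

Prior odds: 0.067 ÷ 0.933 = 67/933.
Likelihood ratio per flagged token = 2.
Target odds: 0.99 ÷ 0.01 = 99.
Need (67/933) × 2ⁿ ≥ 99, i.e. 2ⁿ ≥ 92367/67.
2¹⁰ = 1024 falls short of 92367/67 but 2¹¹ = 2048 reaches it, so n = 11.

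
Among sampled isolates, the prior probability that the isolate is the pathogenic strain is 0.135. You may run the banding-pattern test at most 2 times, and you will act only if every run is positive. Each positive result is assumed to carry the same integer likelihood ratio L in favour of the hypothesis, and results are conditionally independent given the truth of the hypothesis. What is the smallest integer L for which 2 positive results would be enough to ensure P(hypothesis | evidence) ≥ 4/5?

Prior odds = 0.135/0.865 = 27/173.
Target odds = 0.8/0.2 = 4.
Need L² ≥ 4 ÷ (27/173) = 692/27.
5² = 25 < 692/27 ≤ 36 = 6², so L = 6.

6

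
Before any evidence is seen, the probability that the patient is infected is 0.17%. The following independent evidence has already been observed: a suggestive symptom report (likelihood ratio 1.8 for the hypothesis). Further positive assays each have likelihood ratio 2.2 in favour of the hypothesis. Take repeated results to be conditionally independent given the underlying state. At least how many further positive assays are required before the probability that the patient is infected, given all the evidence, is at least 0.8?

Prior odds = 0.0017/0.9983 = 17/9983.
Bayes factor of the evidence already in hand = 1.8.
Odds after that evidence = (17/9983) × 1.8 = 153/49915.
Target odds = 0.8/0.2 = 4.
Need 2.2ⁿ ≥ 4 ÷ (153/49915) = 199660/153.
2.2⁹ ≈1207.27 falls short of 199660/153 but 2.2¹⁰ ≈2655.99 reaches it, so n = 10.

10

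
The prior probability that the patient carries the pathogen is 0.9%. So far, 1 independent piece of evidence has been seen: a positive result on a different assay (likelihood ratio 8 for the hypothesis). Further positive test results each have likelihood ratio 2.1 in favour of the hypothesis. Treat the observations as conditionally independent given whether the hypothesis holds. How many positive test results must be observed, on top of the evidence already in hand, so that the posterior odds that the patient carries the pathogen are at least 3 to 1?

6

Prior odds = 0.009/0.991 = 9/991.
Bayes factor of the evidence already in hand = 8.
Odds after that evidence = (9/991) × 8 = 72/991.
Target odds = 3.
Need 2.1ⁿ ≥ 3 ÷ (72/991) = 991/24.
2.1⁵ = 4084101/100000 falls short of 991/24 but 2.1⁶ = 85766121/1000000 reaches it, so n = 6.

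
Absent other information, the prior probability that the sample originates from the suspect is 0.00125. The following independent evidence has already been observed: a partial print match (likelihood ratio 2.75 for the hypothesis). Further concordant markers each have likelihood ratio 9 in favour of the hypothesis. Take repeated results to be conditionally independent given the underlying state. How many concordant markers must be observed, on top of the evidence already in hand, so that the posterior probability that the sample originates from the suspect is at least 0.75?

Prior odds = 0.00125/0.99875 = 1/799.
Bayes factor of the evidence already in hand = 2.75.
Odds after that evidence = (1/799) × 2.75 = 11/3196.
Target odds = 0.75/0.25 = 3.
Need 9ⁿ ≥ 3 ÷ (11/3196) = 9588/11.
9³ = 729 falls short of 9588/11 but 9⁴ = 6561 reaches it, so n = 4.

4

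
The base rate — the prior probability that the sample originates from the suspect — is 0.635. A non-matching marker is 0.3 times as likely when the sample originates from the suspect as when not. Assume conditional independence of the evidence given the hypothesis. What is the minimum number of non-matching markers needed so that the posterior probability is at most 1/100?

5

Prior odds: 0.635 ÷ 0.365 = 127/73.
Likelihood ratio per non-matching marker = 0.3.
Target odds: 0.01 ÷ 0.99 = 1/99.
Require 0.3ⁿ ≤ 1/99 ÷ (127/73) = 73/12573.
0.3⁴ = 0.0081 is still above 73/12573 but 0.3⁵ = 243/100000 is at or below it, so n = 5.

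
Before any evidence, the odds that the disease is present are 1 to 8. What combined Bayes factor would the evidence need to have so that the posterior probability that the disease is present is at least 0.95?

152

Prior odds = 0.125.
Target odds = 0.95/0.05 = 19.
Required Bayes factor = 19 ÷ 0.125 = 152.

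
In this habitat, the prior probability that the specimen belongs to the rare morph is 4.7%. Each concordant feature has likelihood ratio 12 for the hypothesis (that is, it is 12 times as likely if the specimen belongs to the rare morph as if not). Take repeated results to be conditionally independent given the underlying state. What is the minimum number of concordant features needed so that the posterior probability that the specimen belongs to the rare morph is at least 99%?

Prior odds = 0.047/0.953 = 47/953.
Likelihood ratio per concordant feature = 12.
Target posterior odds = 0.99/0.01 = 99.
Require 12ⁿ ≥ 99 ÷ (47/953) = 94347/47.
12³ = 1728 falls short of 94347/47 but 12⁴ = 20736 reaches it, so n = 4.

4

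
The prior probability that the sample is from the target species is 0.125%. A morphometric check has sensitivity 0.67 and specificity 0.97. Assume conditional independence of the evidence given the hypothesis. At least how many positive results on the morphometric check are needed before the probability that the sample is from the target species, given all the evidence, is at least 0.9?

Prior odds = 0.00125/0.99875 = 1/799.
False-positive rate = 1 − 0.97 = 0.03; likelihood ratio of a positive = 0.67/0.03 = 67/3.
Target odds: 0.9 ÷ 0.1 = 9.
Require (67/3)ⁿ ≥ 9 ÷ (1/799) = 7191.
(67/3)² = 4489/9 falls short of 7191 but (67/3)³ = 300763/27 reaches it, so n = 3.

3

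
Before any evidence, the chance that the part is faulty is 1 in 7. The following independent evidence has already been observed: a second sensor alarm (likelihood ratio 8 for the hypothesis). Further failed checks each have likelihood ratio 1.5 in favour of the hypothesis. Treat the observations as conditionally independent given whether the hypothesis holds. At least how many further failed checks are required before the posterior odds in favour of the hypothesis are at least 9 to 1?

Prior odds = (1/7)/(6/7) = 1/6.
Bayes factor of the evidence already in hand = 8.
Odds after that evidence = (1/6) × 8 = 4/3.
Target odds = 9.
Need 1.5ⁿ ≥ 9 ÷ (4/3) = 6.75.
1.5⁴ = 5.0625 falls short of 6.75 but 1.5⁵ = 7.59375 reaches it, so n = 5.

5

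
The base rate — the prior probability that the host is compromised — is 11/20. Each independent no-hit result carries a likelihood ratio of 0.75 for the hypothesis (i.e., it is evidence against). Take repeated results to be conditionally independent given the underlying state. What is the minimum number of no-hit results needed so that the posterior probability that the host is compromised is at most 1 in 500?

23

Prior odds: 0.55 ÷ 0.45 = 11/9.
Likelihood ratio per no-hit result = 0.75.
Target odds: 0.002 ÷ 0.998 = 1/499.
Need (11/9) × 0.75ⁿ ≤ 1/499, i.e. 0.75ⁿ ≤ 9/5489.
0.75²² ≈0.00178381 is still above 9/5489 but 0.75²³ ≈0.00133786 is at or below it, so n = 23.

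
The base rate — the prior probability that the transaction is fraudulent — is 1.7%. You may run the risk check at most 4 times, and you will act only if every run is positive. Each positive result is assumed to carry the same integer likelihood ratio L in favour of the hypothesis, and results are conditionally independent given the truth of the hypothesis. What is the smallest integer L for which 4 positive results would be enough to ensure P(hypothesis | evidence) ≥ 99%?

Prior odds = 0.017/0.983 = 17/983.
Target odds = 0.99/0.01 = 99.
Need L⁴ ≥ 99 ÷ (17/983) = 97317/17.
8⁴ = 4096 < 97317/17 ≤ 6561 = 9⁴, so L = 9.

9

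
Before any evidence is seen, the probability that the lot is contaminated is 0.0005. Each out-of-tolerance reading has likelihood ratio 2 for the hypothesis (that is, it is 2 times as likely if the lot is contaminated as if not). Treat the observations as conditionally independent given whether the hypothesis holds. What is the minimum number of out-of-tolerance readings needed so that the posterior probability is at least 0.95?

16

Prior odds: 0.0005 ÷ 0.9995 = 1/1999.
Likelihood ratio per out-of-tolerance reading = 2.
Target odds: 0.95 ÷ 0.05 = 19.
Require 2ⁿ ≥ 19 ÷ (1/1999) = 37981.
2¹⁵ = 32768 falls short of 37981 but 2¹⁶ = 65536 reaches it, so n = 16.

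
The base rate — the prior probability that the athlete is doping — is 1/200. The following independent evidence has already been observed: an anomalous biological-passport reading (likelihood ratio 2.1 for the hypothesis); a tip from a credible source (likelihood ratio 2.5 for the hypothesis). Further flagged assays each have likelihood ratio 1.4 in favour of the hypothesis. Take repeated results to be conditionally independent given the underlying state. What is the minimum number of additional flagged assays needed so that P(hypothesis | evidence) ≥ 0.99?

Prior odds = 0.005/0.995 = 1/199.
Combined Bayes factor of the evidence already in hand = 2.1 × 2.5 = 5.25.
Odds after that evidence = (1/199) × 5.25 = 21/796.
Target odds = 0.99/0.01 = 99.
Need 1.4ⁿ ≥ 99 ÷ (21/796) = 26268/7.
1.4²⁴ ≈3214.2 falls short of 26268/7 but 1.4²⁵ ≈4499.88 reaches it, so n = 25.

25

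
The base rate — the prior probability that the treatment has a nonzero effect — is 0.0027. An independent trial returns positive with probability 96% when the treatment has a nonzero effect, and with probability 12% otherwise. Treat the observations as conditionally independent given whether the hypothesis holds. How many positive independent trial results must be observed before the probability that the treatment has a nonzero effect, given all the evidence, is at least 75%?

4

Prior odds: 0.0027 ÷ 0.9973 = 27/9973.
Likelihood ratio of a positive result = 0.96/0.12 = 8.
Target odds: 0.75 ÷ 0.25 = 3.
Require 8ⁿ ≥ 3 ÷ (27/9973) = 9973/9.
8³ = 512 falls short of 9973/9 but 8⁴ = 4096 reaches it, so n = 4.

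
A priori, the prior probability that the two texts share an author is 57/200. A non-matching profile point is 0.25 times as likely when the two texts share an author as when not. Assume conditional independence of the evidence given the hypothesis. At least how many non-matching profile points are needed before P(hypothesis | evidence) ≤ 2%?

3

Prior odds: 0.285 ÷ 0.715 = 57/143.
Likelihood ratio per non-matching profile point = 0.25.
Target posterior odds = 0.02/0.98 = 1/49.
Need (57/143) × 0.25ⁿ ≤ 1/49, i.e. 0.25ⁿ ≤ 143/2793.
0.25² = 0.0625 is still above 143/2793 but 0.25³ = 0.015625 is at or below it, so n = 3.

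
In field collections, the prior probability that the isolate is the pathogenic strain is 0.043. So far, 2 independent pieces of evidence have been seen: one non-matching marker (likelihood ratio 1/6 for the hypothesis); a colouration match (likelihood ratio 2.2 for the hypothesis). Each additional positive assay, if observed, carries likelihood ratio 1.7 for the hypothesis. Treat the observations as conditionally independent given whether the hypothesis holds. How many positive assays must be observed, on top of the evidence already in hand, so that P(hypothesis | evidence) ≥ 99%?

Prior odds = 0.043/0.957 = 43/957.
Combined Bayes factor of the evidence already in hand = (1/6) × 2.2 = 11/30.
Odds after that evidence = (43/957) × 11/30 = 43/2610.
Target odds = 0.99/0.01 = 99.
Need 1.7ⁿ ≥ 99 ÷ (43/2610) = 258390/43.
1.7¹⁶ ≈4866.12 falls short of 258390/43 but 1.7¹⁷ ≈8272.4 reaches it, so n = 17.

17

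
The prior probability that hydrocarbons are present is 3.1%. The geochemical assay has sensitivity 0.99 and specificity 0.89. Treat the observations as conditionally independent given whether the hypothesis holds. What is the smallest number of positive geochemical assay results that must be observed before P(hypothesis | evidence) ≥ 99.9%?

Prior odds = 0.031/0.969 = 31/969.
False-positive rate = 1 − 0.89 = 0.11; likelihood ratio of a positive = 0.99/0.11 = 9.
Target odds: 0.999 ÷ 0.001 = 999.
Need (31/969) × 9ⁿ ≥ 999, i.e. 9ⁿ ≥ 968031/31.
9⁴ = 6561 falls short of 968031/31 but 9⁵ = 59049 reaches it, so n = 5.

5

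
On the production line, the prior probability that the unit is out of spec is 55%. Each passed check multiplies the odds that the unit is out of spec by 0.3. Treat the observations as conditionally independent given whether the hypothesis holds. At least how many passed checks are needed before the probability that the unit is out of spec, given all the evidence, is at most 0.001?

Prior odds: 0.55 ÷ 0.45 = 11/9.
Likelihood ratio per passed check = 0.3.
Target odds: 0.001 ÷ 0.999 = 1/999.
Need (11/9) × 0.3ⁿ ≤ 1/999, i.e. 0.3ⁿ ≤ 1/1221.
0.3⁵ = 243/100000 is still above 1/1221 but 0.3⁶ = 729/1000000 is at or below it, so n = 6.

6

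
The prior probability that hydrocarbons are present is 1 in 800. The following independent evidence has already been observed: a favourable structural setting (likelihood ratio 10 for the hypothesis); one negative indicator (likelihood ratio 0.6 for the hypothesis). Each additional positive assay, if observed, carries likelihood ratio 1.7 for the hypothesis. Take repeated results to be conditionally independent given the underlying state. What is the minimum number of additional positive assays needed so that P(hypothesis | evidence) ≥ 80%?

12

Prior odds = 0.00125/0.99875 = 1/799.
Combined Bayes factor of the evidence already in hand = 10 × 0.6 = 6.
Odds after that evidence = (1/799) × 6 = 6/799.
Target odds = 0.8/0.2 = 4.
Need 1.7ⁿ ≥ 4 ÷ (6/799) = 1598/3.
1.7¹¹ ≈342.719 falls short of 1598/3 but 1.7¹² ≈582.622 reaches it, so n = 12.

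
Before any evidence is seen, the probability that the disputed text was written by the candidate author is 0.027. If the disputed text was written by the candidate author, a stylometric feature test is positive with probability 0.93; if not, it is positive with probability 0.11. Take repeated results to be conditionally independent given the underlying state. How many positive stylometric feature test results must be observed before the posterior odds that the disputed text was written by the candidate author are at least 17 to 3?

Prior odds = 0.027/0.973 = 27/973.
Likelihood ratio of a positive = 0.93/0.11 = 93/11.
Target odds = 17/3.
Require (93/11)ⁿ ≥ 17/3 ÷ (27/973) = 16541/81.
(93/11)² = 8649/121 falls short of 16541/81 but (93/11)³ = 804357/1331 reaches it, so n = 3.

3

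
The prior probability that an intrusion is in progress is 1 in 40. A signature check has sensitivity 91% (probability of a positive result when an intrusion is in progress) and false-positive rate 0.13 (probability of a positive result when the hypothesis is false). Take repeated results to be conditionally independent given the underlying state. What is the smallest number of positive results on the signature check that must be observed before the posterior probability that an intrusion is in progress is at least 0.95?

Prior odds: 0.025 ÷ 0.975 = 1/39.
Likelihood ratio of a positive result = 0.91/0.13 = 7.
Target odds: 0.95 ÷ 0.05 = 19.
Need (1/39) × 7ⁿ ≥ 19, i.e. 7ⁿ ≥ 741.
7³ = 343 falls short of 741 but 7⁴ = 2401 reaches it, so n = 4.

4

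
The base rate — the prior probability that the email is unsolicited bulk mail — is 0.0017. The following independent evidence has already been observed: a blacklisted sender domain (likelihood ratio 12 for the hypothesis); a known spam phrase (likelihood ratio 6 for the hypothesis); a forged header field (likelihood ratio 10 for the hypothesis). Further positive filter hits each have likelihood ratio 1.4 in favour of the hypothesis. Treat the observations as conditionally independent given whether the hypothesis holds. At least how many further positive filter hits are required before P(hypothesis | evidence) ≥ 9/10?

Prior odds = 0.0017/0.9983 = 17/9983.
Combined Bayes factor of the evidence already in hand = 12 × 6 × 10 = 720.
Odds after that evidence = (17/9983) × 720 = 12240/9983.
Target odds = 0.9/0.1 = 9.
Need 1.4ⁿ ≥ 9 ÷ (12240/9983) = 9983/1360.
1.4⁵ = 5.37824 falls short of 9983/1360 but 1.4⁶ = 117649/15625 reaches it, so n = 6.

6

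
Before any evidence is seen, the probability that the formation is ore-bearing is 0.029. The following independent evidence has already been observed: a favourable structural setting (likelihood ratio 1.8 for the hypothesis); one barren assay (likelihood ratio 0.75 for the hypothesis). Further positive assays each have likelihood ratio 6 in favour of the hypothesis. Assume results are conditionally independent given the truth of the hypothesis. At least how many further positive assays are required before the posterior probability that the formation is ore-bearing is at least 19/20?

4

Prior odds = 0.029/0.971 = 29/971.
Combined Bayes factor of the evidence already in hand = 1.8 × 0.75 = 1.35.
Odds after that evidence = (29/971) × 1.35 = 783/19420.
Target odds = 0.95/0.05 = 19.
Need 6ⁿ ≥ 19 ÷ (783/19420) = 368980/783.
6³ = 216 falls short of 368980/783 but 6⁴ = 1296 reaches it, so n = 4.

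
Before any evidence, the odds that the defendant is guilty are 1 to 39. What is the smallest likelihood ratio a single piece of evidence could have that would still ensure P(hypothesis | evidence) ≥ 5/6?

195

Prior odds = 1/39.
Target odds = (5/6)/(1/6) = 5.
Required Bayes factor = 5 ÷ (1/39) = 195.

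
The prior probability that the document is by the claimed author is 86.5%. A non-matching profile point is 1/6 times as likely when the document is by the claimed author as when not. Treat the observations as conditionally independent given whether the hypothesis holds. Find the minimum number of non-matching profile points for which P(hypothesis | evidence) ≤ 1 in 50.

Prior odds = 0.865/0.135 = 173/27.
Likelihood ratio per non-matching profile point = 1/6.
Target posterior odds = 0.02/0.98 = 1/49.
Require (1/6)ⁿ ≤ 1/49 ÷ (173/27) = 27/8477.
(1/6)³ = 1/216 is still above 27/8477 but (1/6)⁴ = 1/1296 is at or below it, so n = 4.

4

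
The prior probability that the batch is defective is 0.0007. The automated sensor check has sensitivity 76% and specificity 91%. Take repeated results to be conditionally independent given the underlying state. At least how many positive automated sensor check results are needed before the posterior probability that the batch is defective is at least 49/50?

6

Prior odds: 0.0007 ÷ 0.9993 = 7/9993.
False-positive rate = 1 − 0.91 = 0.09; likelihood ratio of a positive = 0.76/0.09 = 76/9.
Target odds: 0.98 ÷ 0.02 = 49.
Require (76/9)ⁿ ≥ 49 ÷ (7/9993) = 69951.
(76/9)⁵ ≈42939.3 falls short of 69951 but (76/9)⁶ ≈362599 reaches it, so n = 6.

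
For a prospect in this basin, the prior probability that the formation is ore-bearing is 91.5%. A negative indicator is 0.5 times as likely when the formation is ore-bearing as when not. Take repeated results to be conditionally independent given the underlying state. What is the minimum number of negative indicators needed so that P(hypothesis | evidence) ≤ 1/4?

6

Prior odds = 0.915/0.085 = 183/17.
Likelihood ratio per negative indicator = 0.5.
Target posterior odds = 0.25/0.75 = 1/3.
Require 0.5ⁿ ≤ 1/3 ÷ (183/17) = 17/549.
0.5⁵ = 0.03125 is still above 17/549 but 0.5⁶ = 0.015625 is at or below it, so n = 6.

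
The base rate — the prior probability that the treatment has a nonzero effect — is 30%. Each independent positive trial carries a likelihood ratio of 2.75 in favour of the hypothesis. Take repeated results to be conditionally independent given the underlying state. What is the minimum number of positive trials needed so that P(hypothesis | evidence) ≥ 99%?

6

Prior odds = 0.3/0.7 = 3/7.
Likelihood ratio per positive trial = 2.75.
Target odds: 0.99 ÷ 0.01 = 99.
Need (3/7) × 2.75ⁿ ≥ 99, i.e. 2.75ⁿ ≥ 231.
2.75⁵ = 161051/1024 falls short of 231 but 2.75⁶ = 1771561/4096 reaches it, so n = 6.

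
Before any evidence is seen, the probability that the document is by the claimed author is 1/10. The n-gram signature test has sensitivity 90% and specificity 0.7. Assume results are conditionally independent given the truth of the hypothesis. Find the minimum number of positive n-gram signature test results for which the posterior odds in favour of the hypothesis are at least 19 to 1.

5

Prior odds = 0.1/0.9 = 1/9.
False-positive rate = 1 − 0.7 = 0.3; likelihood ratio of a positive = 0.9/0.3 = 3.
Target odds = 19.
Need (1/9) × 3ⁿ ≥ 19, i.e. 3ⁿ ≥ 171.
3⁴ = 81 falls short of 171 but 3⁵ = 243 reaches it, so n = 5.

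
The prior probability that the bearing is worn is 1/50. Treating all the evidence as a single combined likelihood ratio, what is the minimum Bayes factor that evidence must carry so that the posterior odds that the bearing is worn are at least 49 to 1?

2401

Prior odds = 0.02/0.98 = 1/49.
Target odds = 49.
Required Bayes factor = 49 ÷ (1/49) = 2401.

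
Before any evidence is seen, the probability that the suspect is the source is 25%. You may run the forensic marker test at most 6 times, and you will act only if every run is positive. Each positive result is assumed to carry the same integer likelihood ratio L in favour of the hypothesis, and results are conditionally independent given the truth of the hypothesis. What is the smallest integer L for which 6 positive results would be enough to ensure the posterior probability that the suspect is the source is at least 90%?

2

Prior odds = 0.25/0.75 = 1/3.
Target odds = 0.9/0.1 = 9.
Need L⁶ ≥ 9 ÷ (1/3) = 27.
1⁶ = 1 < 27 ≤ 64 = 2⁶, so L = 2.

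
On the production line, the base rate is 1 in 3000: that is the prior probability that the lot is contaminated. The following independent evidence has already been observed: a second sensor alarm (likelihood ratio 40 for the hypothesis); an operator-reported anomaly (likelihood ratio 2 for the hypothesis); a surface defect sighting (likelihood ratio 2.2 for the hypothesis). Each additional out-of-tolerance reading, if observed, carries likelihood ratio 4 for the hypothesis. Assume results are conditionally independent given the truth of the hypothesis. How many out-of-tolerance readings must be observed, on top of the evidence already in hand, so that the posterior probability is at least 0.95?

5

Prior odds = (1/3000)/(2999/3000) = 1/2999.
Combined Bayes factor of the evidence already in hand = 40 × 2 × 2.2 = 176.
Odds after that evidence = (1/2999) × 176 = 176/2999.
Target odds = 0.95/0.05 = 19.
Need 4ⁿ ≥ 19 ÷ (176/2999) = 56981/176.
4⁴ = 256 falls short of 56981/176 but 4⁵ = 1024 reaches it, so n = 5.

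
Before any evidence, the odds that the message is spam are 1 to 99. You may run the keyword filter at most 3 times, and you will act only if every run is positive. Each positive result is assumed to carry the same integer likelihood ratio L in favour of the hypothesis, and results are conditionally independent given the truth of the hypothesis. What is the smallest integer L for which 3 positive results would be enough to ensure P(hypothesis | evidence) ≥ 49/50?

17

Prior odds = 1/99.
Target odds = 0.98/0.02 = 49.
Need L³ ≥ 49 ÷ (1/99) = 4851.
16³ = 4096 < 4851 ≤ 4913 = 17³, so L = 17.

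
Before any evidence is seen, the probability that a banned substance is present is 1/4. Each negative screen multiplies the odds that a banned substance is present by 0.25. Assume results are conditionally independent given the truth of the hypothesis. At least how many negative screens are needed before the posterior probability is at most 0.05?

Prior odds: 0.25 ÷ 0.75 = 1/3.
Likelihood ratio per negative screen = 0.25.
Target odds: 0.05 ÷ 0.95 = 1/19.
Need (1/3) × 0.25ⁿ ≤ 1/19, i.e. 0.25ⁿ ≤ 3/19.
0.25¹ = 0.25 is still above 3/19 but 0.25² = 0.0625 is at or below it, so n = 2.

2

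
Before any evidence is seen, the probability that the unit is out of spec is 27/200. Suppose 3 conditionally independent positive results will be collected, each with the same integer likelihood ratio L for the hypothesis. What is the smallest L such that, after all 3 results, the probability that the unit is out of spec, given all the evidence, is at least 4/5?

Prior odds = 0.135/0.865 = 27/173.
Target odds = 0.8/0.2 = 4.
Need L³ ≥ 4 ÷ (27/173) = 692/27.
2³ = 8 < 692/27 ≤ 27 = 3³, so L = 3.

3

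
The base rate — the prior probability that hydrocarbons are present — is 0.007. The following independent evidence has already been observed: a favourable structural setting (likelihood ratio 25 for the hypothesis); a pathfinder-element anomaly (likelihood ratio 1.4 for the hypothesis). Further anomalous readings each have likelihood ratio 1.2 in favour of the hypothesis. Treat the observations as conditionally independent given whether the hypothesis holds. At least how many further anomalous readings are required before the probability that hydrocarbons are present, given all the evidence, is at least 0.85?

18

Prior odds = 0.007/0.993 = 7/993.
Combined Bayes factor of the evidence already in hand = 25 × 1.4 = 35.
Odds after that evidence = (7/993) × 35 = 245/993.
Target odds = 0.85/0.15 = 17/3.
Need 1.2ⁿ ≥ 17/3 ÷ (245/993) = 5627/245.
1.2¹⁷ ≈22.1861 falls short of 5627/245 but 1.2¹⁸ ≈26.6233 reaches it, so n = 18.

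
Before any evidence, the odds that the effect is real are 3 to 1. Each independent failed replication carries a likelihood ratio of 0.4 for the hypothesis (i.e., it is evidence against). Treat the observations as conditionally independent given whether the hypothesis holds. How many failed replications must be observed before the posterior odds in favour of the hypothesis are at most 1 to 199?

Prior odds = 3.
Likelihood ratio per failed replication = 0.4.
Target odds = 1/199.
Require 0.4ⁿ ≤ 1/199 ÷ 3 = 1/597.
0.4⁶ = 64/15625 is still above 1/597 but 0.4⁷ = 128/78125 is at or below it, so n = 7.

7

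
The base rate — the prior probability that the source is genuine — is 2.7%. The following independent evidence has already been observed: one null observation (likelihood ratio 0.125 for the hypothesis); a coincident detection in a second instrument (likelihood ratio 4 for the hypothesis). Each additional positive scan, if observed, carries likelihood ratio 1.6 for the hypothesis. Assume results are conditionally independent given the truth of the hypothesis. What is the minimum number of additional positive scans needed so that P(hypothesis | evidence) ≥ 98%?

18

Prior odds = 0.027/0.973 = 27/973.
Combined Bayes factor of the evidence already in hand = 0.125 × 4 = 0.5.
Odds after that evidence = (27/973) × 0.5 = 27/1946.
Target odds = 0.98/0.02 = 49.
Need 1.6ⁿ ≥ 49 ÷ (27/1946) = 95354/27.
1.6¹⁷ ≈2951.48 falls short of 95354/27 but 1.6¹⁸ ≈4722.37 reaches it, so n = 18.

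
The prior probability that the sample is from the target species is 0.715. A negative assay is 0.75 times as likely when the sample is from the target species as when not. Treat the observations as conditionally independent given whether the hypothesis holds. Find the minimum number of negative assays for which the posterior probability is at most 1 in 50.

17

Prior odds = 0.715/0.285 = 143/57.
Likelihood ratio per negative assay = 0.75.
Target odds: 0.02 ÷ 0.98 = 1/49.
Need (143/57) × 0.75ⁿ ≤ 1/49, i.e. 0.75ⁿ ≤ 57/7007.
0.75¹⁶ ≈0.0100226 is still above 57/7007 but 0.75¹⁷ ≈0.00751695 is at or below it, so n = 17.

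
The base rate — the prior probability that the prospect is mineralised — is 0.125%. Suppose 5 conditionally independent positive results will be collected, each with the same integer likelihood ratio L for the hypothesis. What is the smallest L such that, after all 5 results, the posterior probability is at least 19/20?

7

Prior odds = 0.00125/0.99875 = 1/799.
Target odds = 0.95/0.05 = 19.
Need L⁵ ≥ 19 ÷ (1/799) = 15181.
6⁵ = 7776 < 15181 ≤ 16807 = 7⁵, so L = 7.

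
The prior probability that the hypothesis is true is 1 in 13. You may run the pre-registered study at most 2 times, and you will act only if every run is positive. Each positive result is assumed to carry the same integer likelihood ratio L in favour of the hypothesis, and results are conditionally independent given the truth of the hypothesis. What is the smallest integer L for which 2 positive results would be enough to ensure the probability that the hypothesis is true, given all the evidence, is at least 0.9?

Prior odds = (1/13)/(12/13) = 1/12.
Target odds = 0.9/0.1 = 9.
Need L² ≥ 9 ÷ (1/12) = 108.
10² = 100 < 108 ≤ 121 = 11², so L = 11.

11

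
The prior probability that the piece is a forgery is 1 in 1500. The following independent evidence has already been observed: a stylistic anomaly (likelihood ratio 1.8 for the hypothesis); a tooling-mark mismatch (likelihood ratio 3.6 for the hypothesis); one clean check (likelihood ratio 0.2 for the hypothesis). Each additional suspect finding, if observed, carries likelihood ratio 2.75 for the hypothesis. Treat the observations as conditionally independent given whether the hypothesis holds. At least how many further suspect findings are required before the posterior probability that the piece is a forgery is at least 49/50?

11

Prior odds = (1/1500)/(1499/1500) = 1/1499.
Combined Bayes factor of the evidence already in hand = 1.8 × 3.6 × 0.2 = 1.296.
Odds after that evidence = (1/1499) × 1.296 = 162/187375.
Target odds = 0.98/0.02 = 49.
Need 2.75ⁿ ≥ 49 ÷ (162/187375) = 9181375/162.
2.75¹⁰ ≈24735.9 falls short of 9181375/162 but 2.75¹¹ ≈68023.6 reaches it, so n = 11.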